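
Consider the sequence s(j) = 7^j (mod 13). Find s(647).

2

s(0) = 1,  s(1) = 7,  s(2) = 10,  s(3) = 5,  s(4) = 9,  s(5) = 11,  s(6) = 12,  s(7) = 6,  s(8) = 3,  s(9) = 8,  s(10) = 4,  s(11) = 2,  s(12) = 1.
Since s(12) = s(0) = 1, the sequence is periodic with period 12.
So s(647) = s(0 + ((647-0) mod 12)) = s(11) = 2.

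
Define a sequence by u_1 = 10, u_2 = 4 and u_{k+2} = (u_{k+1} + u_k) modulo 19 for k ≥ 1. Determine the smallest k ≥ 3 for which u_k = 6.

We have u_1 = 10, u_2 = 4, u_3 = 14, u_4 = 18, u_5 = 13, u_6 = 12, u_7 = 6, u_8 = 18, u_9 = 5, u_{10} = 4, u_{11} = 9, u_{12} = 13, u_{13} = 3, u_{14} = 16, u_{15} = 0, u_{16} = 16, u_{17} = 16, u_{18} = 13, u_{19} = 10, u_{20} = 4.
Since (u_{19}, u_{20}) = (u_1, u_2) = (10, 4) (two consecutive terms determine the rest), the sequence is periodic with period 18.
The value 6 first appears (with k ≥ 3) at u_7.

7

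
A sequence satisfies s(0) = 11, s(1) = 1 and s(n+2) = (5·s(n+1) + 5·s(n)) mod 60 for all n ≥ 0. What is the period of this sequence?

Listing terms: s(0) = 11, s(1) = 1, s(2) = 0, s(3) = 5, s(4) = 25, s(5) = 30, s(6) = 35, s(7) = 25, s(8) = 0, s(9) = 5.
Since (s(8), s(9)) = (s(2), s(3)) = (0, 5) (two consecutive terms determine the rest), the sequence is eventually periodic: after a pre-period of length 2 it cycles with period 6.

6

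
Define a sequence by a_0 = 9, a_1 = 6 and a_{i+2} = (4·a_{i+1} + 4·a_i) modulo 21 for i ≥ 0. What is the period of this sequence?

a_0 = 9,  a_1 = 6,  a_2 = 18,  a_3 = 12,  a_4 = 15,  a_5 = 3,  a_6 = 9,  a_7 = 6.
Since (a_6, a_7) = (a_0, a_1) = (9, 6) (two consecutive terms determine the rest), the sequence is periodic with period 6.

6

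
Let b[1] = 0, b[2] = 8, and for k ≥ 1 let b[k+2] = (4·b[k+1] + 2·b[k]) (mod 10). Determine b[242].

Listing terms: b[1] = 0; b[2] = 8; b[3] = 2; b[4] = 4; b[5] = 0; b[6] = 8.
The sequence repeats with period 4.
(242 - 1) mod 4 = 1, so b[242] = b[2] = 8.

8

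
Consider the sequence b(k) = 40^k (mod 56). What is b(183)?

Computing terms: b(0) = 1; b(1) = 40; b(2) = 32; b(3) = 48; b(4) = 16; b(5) = 24; b(6) = 8; b(7) = 40.
Since b(7) = b(1) = 40, the sequence is eventually periodic: after a pre-period of length 1 it cycles with period 6.
For k ≥ 1, b(k) depends only on (k - 1) mod 6. (183 - 1) mod 6 = 2, so b(183) = b(3) = 48.

48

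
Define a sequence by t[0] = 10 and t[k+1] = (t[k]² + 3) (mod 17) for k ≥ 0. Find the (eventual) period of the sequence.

Computing terms: t[0] = 10,  t[1] = 1,  t[2] = 4,  t[3] = 2,  t[4] = 7,  t[5] = 1.
Since t[5] = t[1] = 1, the sequence is eventually periodic: after a pre-period of length 1 it cycles with period 4.

4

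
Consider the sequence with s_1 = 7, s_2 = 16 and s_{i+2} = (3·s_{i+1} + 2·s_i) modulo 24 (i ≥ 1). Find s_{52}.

Computing terms: s_1 = 7,  s_2 = 16,  s_3 = 14,  s_4 = 2,  s_5 = 10,  s_6 = 10,  s_7 = 2,  s_8 = 2,  s_9 = 10.
Since (s_8, s_9) = (s_4, s_5) = (2, 10) (two consecutive terms determine the rest), the sequence is eventually periodic: after a pre-period of length 3 it cycles with period 4.
For i ≥ 4, s_i depends only on (i - 4) mod 4. (52 - 4) mod 4 = 0, so s_{52} = s_4 = 2.

2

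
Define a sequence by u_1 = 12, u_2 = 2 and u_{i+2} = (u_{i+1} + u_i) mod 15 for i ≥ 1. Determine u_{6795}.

5

u_1 = 12,  u_2 = 2,  u_3 = 14,  u_4 = 1,  u_5 = 0,  u_6 = 1,  u_7 = 1,  u_8 = 2,  u_9 = 3,  u_{10} = 5,  u_{11} = 8,  u_{12} = 13,  u_{13} = 6,  u_{14} = 4,  u_{15} = 10,  u_{16} = 14,  u_{17} = 9,  u_{18} = 8,  u_{19} = 2,  u_{20} = 10,  u_{21} = 12,  u_{22} = 7,  u_{23} = 4,  u_{24} = 11,  u_{25} = 0,  u_{26} = 11,  u_{27} = 11,  u_{28} = 7,  u_{29} = 3,  u_{30} = 10,  u_{31} = 13,  u_{32} = 8,  u_{33} = 6,  u_{34} = 14,  u_{35} = 5,  u_{36} = 4,  u_{37} = 9,  u_{38} = 13,  u_{39} = 7,  u_{40} = 5,  u_{41} = 12,  u_{42} = 2.
The sequence repeats with period 40.
(6795 - 1) mod 40 = 34, so u_{6795} = u_{35} = 5.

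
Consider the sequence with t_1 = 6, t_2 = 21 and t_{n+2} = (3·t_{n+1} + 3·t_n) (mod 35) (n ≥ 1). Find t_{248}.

26

We have t_1 = 6, t_2 = 21, t_3 = 11, t_4 = 26, t_5 = 6, t_6 = 26, t_7 = 26, t_8 = 16, t_9 = 21, t_{10} = 6, t_{11} = 11, t_{12} = 16, t_{13} = 11, t_{14} = 11, t_{15} = 31, t_{16} = 21, t_{17} = 16, t_{18} = 6, t_{19} = 31, t_{20} = 6, t_{21} = 6, t_{22} = 1, t_{23} = 21, t_{24} = 31, t_{25} = 16, t_{26} = 1, t_{27} = 16, t_{28} = 16, t_{29} = 26, t_{30} = 21, t_{31} = 1, t_{32} = 31, t_{33} = 26, t_{34} = 31, t_{35} = 31, t_{36} = 11, t_{37} = 21, t_{38} = 26, t_{39} = 1, t_{40} = 11, t_{41} = 1, t_{42} = 1, t_{43} = 6, t_{44} = 21.
Since (t_{43}, t_{44}) = (t_1, t_2) = (6, 21) (two consecutive terms determine the rest), the sequence is periodic with period 42.
(248 - 1) mod 42 = 37, so t_{248} = t_{38} = 26.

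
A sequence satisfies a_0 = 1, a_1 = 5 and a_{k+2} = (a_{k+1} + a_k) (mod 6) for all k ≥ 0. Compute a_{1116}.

5

a_0 = 1; a_1 = 5; a_2 = 0; a_3 = 5; a_4 = 5; a_5 = 4; a_6 = 3; a_7 = 1; a_8 = 4; a_9 = 5; a_{10} = 3; a_{11} = 2; a_{12} = 5; a_{13} = 1; a_{14} = 0; a_{15} = 1; a_{16} = 1; a_{17} = 2; a_{18} = 3; a_{19} = 5; a_{20} = 2; a_{21} = 1; a_{22} = 3; a_{23} = 4; a_{24} = 1; a_{25} = 5.
The sequence repeats with period 24.
(1116 - 0) mod 24 = 12, so a_{1116} = a_{12} = 5.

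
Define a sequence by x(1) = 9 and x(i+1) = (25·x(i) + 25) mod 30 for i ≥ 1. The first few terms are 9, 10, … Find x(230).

10

Computing terms: x(1) = 9,  x(2) = 10,  x(3) = 5,  x(4) = 0,  x(5) = 25,  x(6) = 20,  x(7) = 15,  x(8) = 10.
Since x(8) = x(2) = 10, the sequence is eventually periodic: after a pre-period of length 1 it cycles with period 6.
For i ≥ 2, x(i) depends only on (i - 2) mod 6. (230 - 2) mod 6 = 0, so x(230) = x(2) = 10.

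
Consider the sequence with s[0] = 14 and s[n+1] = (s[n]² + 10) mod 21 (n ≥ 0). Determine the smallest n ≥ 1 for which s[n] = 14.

3

We have s[0] = 14; s[1] = 17; s[2] = 5; s[3] = 14.
The sequence repeats with period 3.
The value 14 next appears (with n ≥ 1) at s[3].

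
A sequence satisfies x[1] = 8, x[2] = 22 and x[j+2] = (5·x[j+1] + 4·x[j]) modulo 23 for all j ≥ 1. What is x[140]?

9

x[1] = 8,  x[2] = 22,  x[3] = 4,  x[4] = 16,  x[5] = 4,  x[6] = 15,  x[7] = 22,  x[8] = 9,  x[9] = 18,  x[10] = 11,  x[11] = 12,  x[12] = 12,  x[13] = 16,  x[14] = 13,  x[15] = 14,  x[16] = 7,  x[17] = 22,  x[18] = 0,  x[19] = 19,  x[20] = 3,  x[21] = 22,  x[22] = 7,  x[23] = 8,  x[24] = 22.
The sequence repeats with period 22.
So x[140] = x[1 + ((140-1) mod 22)] = x[8] = 9.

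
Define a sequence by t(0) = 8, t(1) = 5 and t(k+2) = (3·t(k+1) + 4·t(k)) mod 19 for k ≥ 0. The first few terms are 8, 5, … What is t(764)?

t(0) = 8, t(1) = 5, t(2) = 9, t(3) = 9, t(4) = 6, t(5) = 16, t(6) = 15, t(7) = 14, t(8) = 7, t(9) = 1, t(10) = 12, t(11) = 2, t(12) = 16, t(13) = 18, t(14) = 4, t(15) = 8, t(16) = 2, t(17) = 0, t(18) = 8, t(19) = 5.
The sequence repeats with period 18.
So t(764) = t(0 + ((764-0) mod 18)) = t(8) = 7.

7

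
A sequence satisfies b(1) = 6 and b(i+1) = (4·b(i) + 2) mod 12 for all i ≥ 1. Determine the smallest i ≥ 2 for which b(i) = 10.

3

b(1) = 6; b(2) = 2; b(3) = 10; b(4) = 6.
Since b(4) = b(1) = 6, the sequence is periodic with period 3.
The value 10 first appears (with i ≥ 2) at b(3).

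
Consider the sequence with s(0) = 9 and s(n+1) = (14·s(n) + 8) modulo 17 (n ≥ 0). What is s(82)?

s(0) = 9,  s(1) = 15,  s(2) = 14,  s(3) = 0,  s(4) = 8,  s(5) = 1,  s(6) = 5,  s(7) = 10,  s(8) = 12,  s(9) = 6,  s(10) = 7,  s(11) = 4,  s(12) = 13,  s(13) = 3,  s(14) = 16,  s(15) = 11,  s(16) = 9.
The sequence repeats with period 16.
(82 - 0) mod 16 = 2, so s(82) = s(2) = 14.

14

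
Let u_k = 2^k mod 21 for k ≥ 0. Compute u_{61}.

2

u_0 = 1, u_1 = 2, u_2 = 4, u_3 = 8, u_4 = 16, u_5 = 11, u_6 = 1.
The sequence repeats with period 6.
So u_{61} = u_{0 + ((61-0) mod 6)} = u_1 = 2.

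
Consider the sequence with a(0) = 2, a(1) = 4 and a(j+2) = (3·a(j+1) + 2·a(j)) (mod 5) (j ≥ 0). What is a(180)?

We have a(0) = 2; a(1) = 4; a(2) = 1; a(3) = 1; a(4) = 0; a(5) = 2; a(6) = 1; a(7) = 2; a(8) = 3; a(9) = 3; a(10) = 0; a(11) = 1; a(12) = 3; a(13) = 1; a(14) = 4; a(15) = 4; a(16) = 0; a(17) = 3; a(18) = 4; a(19) = 3; a(20) = 2; a(21) = 2; a(22) = 0; a(23) = 4; a(24) = 2; a(25) = 4.
Since (a(24), a(25)) = (a(0), a(1)) = (2, 4) (two consecutive terms determine the rest), the sequence is periodic with period 24.
(180 - 0) mod 24 = 12, so a(180) = a(12) = 3.

3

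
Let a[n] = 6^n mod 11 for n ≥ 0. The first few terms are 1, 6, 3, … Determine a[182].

3

a[0] = 1, a[1] = 6, a[2] = 3, a[3] = 7, a[4] = 9, a[5] = 10, a[6] = 5, a[7] = 8, a[8] = 4, a[9] = 2, a[10] = 1.
The sequence repeats with period 10.
So a[182] = a[0 + ((182-0) mod 10)] = a[2] = 3.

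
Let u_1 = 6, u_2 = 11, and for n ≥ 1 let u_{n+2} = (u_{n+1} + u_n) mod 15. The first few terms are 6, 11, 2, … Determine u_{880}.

5

Computing terms: u_1 = 6; u_2 = 11; u_3 = 2; u_4 = 13; u_5 = 0; u_6 = 13; u_7 = 13; u_8 = 11; u_9 = 9; u_{10} = 5; u_{11} = 14; u_{12} = 4; u_{13} = 3; u_{14} = 7; u_{15} = 10; u_{16} = 2; u_{17} = 12; u_{18} = 14; u_{19} = 11; u_{20} = 10; u_{21} = 6; u_{22} = 1; u_{23} = 7; u_{24} = 8; u_{25} = 0; u_{26} = 8; u_{27} = 8; u_{28} = 1; u_{29} = 9; u_{30} = 10; u_{31} = 4; u_{32} = 14; u_{33} = 3; u_{34} = 2; u_{35} = 5; u_{36} = 7; u_{37} = 12; u_{38} = 4; u_{39} = 1; u_{40} = 5; u_{41} = 6; u_{42} = 11.
The sequence repeats with period 40.
(880 - 1) mod 40 = 39, so u_{880} = u_{40} = 5.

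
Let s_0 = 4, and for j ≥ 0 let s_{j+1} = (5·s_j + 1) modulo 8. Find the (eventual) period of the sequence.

8

s_0 = 4; s_1 = 5; s_2 = 2; s_3 = 3; s_4 = 0; s_5 = 1; s_6 = 6; s_7 = 7; s_8 = 4.
Since s_8 = s_0 = 4, the sequence is periodic with period 8.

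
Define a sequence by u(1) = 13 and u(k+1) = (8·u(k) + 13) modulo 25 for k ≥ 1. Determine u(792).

Computing terms: u(1) = 13,  u(2) = 17,  u(3) = 24,  u(4) = 5,  u(5) = 3,  u(6) = 12,  u(7) = 9,  u(8) = 10,  u(9) = 18,  u(10) = 7,  u(11) = 19,  u(12) = 15,  u(13) = 8,  u(14) = 2,  u(15) = 4,  u(16) = 20,  u(17) = 23,  u(18) = 22,  u(19) = 14,  u(20) = 0,  u(21) = 13.
The sequence repeats with period 20.
(792 - 1) mod 20 = 11, so u(792) = u(12) = 15.

15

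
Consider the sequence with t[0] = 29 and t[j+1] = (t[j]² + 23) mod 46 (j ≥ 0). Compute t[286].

Listing terms: t[0] = 29; t[1] = 36; t[2] = 31; t[3] = 18; t[4] = 25; t[5] = 4; t[6] = 39; t[7] = 26; t[8] = 9; t[9] = 12; t[10] = 29.
The sequence repeats with period 10.
(286 - 0) mod 10 = 6, so t[286] = t[6] = 39.

39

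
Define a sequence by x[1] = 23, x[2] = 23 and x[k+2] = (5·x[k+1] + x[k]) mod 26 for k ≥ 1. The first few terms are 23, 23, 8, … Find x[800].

Listing terms: x[1] = 23; x[2] = 23; x[3] = 8; x[4] = 11; x[5] = 11; x[6] = 14; x[7] = 3; x[8] = 3; x[9] = 18; x[10] = 15; x[11] = 15; x[12] = 12; x[13] = 23; x[14] = 23.
Since (x[13], x[14]) = (x[1], x[2]) = (23, 23) (two consecutive terms determine the rest), the sequence is periodic with period 12.
So x[800] = x[1 + ((800-1) mod 12)] = x[8] = 3.

3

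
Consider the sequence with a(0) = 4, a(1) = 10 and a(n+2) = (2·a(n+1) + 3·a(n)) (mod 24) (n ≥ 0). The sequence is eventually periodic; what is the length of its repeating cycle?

4

a(0) = 4,  a(1) = 10,  a(2) = 8,  a(3) = 22,  a(4) = 20,  a(5) = 10,  a(6) = 8.
Since (a(5), a(6)) = (a(1), a(2)) = (10, 8) (two consecutive terms determine the rest), the sequence is eventually periodic: after a pre-period of length 1 it cycles with period 4.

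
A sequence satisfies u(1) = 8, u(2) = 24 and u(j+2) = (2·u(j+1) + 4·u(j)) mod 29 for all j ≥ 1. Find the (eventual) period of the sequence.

Listing terms: u(1) = 8,  u(2) = 24,  u(3) = 22,  u(4) = 24,  u(5) = 20,  u(6) = 20,  u(7) = 4,  u(8) = 1,  u(9) = 18,  u(10) = 11,  u(11) = 7,  u(12) = 0,  u(13) = 28,  u(14) = 27,  u(15) = 21,  u(16) = 5,  u(17) = 7,  u(18) = 5,  u(19) = 9,  u(20) = 9,  u(21) = 25,  u(22) = 28,  u(23) = 11,  u(24) = 18,  u(25) = 22,  u(26) = 0,  u(27) = 1,  u(28) = 2,  u(29) = 8,  u(30) = 24.
The sequence repeats with period 28.

28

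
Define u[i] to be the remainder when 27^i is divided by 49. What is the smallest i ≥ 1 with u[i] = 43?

2

Computing terms: u[0] = 1,  u[1] = 27,  u[2] = 43,  u[3] = 34,  u[4] = 36,  u[5] = 41,  u[6] = 29,  u[7] = 48,  u[8] = 22,  u[9] = 6,  u[10] = 15,  u[11] = 13,  u[12] = 8,  u[13] = 20,  u[14] = 1.
Since u[14] = u[0] = 1, the sequence is periodic with period 14.
The value 43 first appears (with i ≥ 1) at u[2].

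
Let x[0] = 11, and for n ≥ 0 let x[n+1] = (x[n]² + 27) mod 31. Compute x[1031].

Listing terms: x[0] = 11; x[1] = 24; x[2] = 14; x[3] = 6; x[4] = 1; x[5] = 28; x[6] = 5; x[7] = 21; x[8] = 3; x[9] = 5.
Since x[9] = x[6] = 5, the sequence is eventually periodic: after a pre-period of length 6 it cycles with period 3.
For n ≥ 6, x[n] depends only on (n - 6) mod 3. (1031 - 6) mod 3 = 2, so x[1031] = x[8] = 3.

3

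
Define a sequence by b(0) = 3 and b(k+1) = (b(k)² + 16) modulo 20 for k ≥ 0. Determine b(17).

Computing terms: b(0) = 3, b(1) = 5, b(2) = 1, b(3) = 17, b(4) = 5.
Since b(4) = b(1) = 5, the sequence is eventually periodic: after a pre-period of length 1 it cycles with period 3.
For k ≥ 1, b(k) depends only on (k - 1) mod 3. (17 - 1) mod 3 = 1, so b(17) = b(2) = 1.

1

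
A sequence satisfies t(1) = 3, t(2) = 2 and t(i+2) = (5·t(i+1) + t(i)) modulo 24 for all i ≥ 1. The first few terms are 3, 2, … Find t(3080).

2

Computing terms: t(1) = 3; t(2) = 2; t(3) = 13; t(4) = 19; t(5) = 12; t(6) = 7; t(7) = 23; t(8) = 2; t(9) = 9; t(10) = 23; t(11) = 4; t(12) = 19; t(13) = 3; t(14) = 10; t(15) = 5; t(16) = 11; t(17) = 12; t(18) = 23; t(19) = 7; t(20) = 10; t(21) = 9; t(22) = 7; t(23) = 20; t(24) = 11; t(25) = 3; t(26) = 2.
The sequence repeats with period 24.
(3080 - 1) mod 24 = 7, so t(3080) = t(8) = 2.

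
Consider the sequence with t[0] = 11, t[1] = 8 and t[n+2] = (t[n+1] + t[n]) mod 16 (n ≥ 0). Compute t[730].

14

t[0] = 11; t[1] = 8; t[2] = 3; t[3] = 11; t[4] = 14; t[5] = 9; t[6] = 7; t[7] = 0; t[8] = 7; t[9] = 7; t[10] = 14; t[11] = 5; t[12] = 3; t[13] = 8; t[14] = 11; t[15] = 3; t[16] = 14; t[17] = 1; t[18] = 15; t[19] = 0; t[20] = 15; t[21] = 15; t[22] = 14; t[23] = 13; t[24] = 11; t[25] = 8.
The sequence repeats with period 24.
So t[730] = t[0 + ((730-0) mod 24)] = t[10] = 14.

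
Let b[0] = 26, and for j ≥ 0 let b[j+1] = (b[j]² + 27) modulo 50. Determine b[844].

Computing terms: b[0] = 26, b[1] = 3, b[2] = 36, b[3] = 23, b[4] = 6, b[5] = 13, b[6] = 46, b[7] = 43, b[8] = 26.
The sequence repeats with period 8.
So b[844] = b[0 + ((844-0) mod 8)] = b[4] = 6.

6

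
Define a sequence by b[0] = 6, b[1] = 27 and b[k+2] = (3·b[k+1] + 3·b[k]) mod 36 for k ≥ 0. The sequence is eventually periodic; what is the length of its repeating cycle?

3

We have b[0] = 6, b[1] = 27, b[2] = 27, b[3] = 18, b[4] = 27, b[5] = 27.
Since (b[4], b[5]) = (b[1], b[2]) = (27, 27) (two consecutive terms determine the rest), the sequence is eventually periodic: after a pre-period of length 1 it cycles with period 3.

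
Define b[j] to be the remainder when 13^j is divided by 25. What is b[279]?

We have b[1] = 13,  b[2] = 19,  b[3] = 22,  b[4] = 11,  b[5] = 18,  b[6] = 9,  b[7] = 17,  b[8] = 21,  b[9] = 23,  b[10] = 24,  b[11] = 12,  b[12] = 6,  b[13] = 3,  b[14] = 14,  b[15] = 7,  b[16] = 16,  b[17] = 8,  b[18] = 4,  b[19] = 2,  b[20] = 1,  b[21] = 13.
Since b[21] = b[1] = 13, the sequence is periodic with period 20.
(279 - 1) mod 20 = 18, so b[279] = b[19] = 2.

2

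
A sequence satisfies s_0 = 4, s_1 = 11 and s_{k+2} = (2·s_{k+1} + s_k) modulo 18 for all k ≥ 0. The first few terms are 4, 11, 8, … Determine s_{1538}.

We have s_0 = 4; s_1 = 11; s_2 = 8; s_3 = 9; s_4 = 8; s_5 = 7; s_6 = 4; s_7 = 15; s_8 = 16; s_9 = 11; s_{10} = 2; s_{11} = 15; s_{12} = 14; s_{13} = 7; s_{14} = 10; s_{15} = 9; s_{16} = 10; s_{17} = 11; s_{18} = 14; s_{19} = 3; s_{20} = 2; s_{21} = 7; s_{22} = 16; s_{23} = 3; s_{24} = 4; s_{25} = 11.
Since (s_{24}, s_{25}) = (s_0, s_1) = (4, 11) (two consecutive terms determine the rest), the sequence is periodic with period 24.
So s_{1538} = s_{0 + ((1538-0) mod 24)} = s_2 = 8.

8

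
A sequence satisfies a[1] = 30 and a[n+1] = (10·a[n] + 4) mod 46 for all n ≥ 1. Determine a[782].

10

Listing terms: a[1] = 30; a[2] = 28; a[3] = 8; a[4] = 38; a[5] = 16; a[6] = 26; a[7] = 34; a[8] = 22; a[9] = 40; a[10] = 36; a[11] = 42; a[12] = 10; a[13] = 12; a[14] = 32; a[15] = 2; a[16] = 24; a[17] = 14; a[18] = 6; a[19] = 18; a[20] = 0; a[21] = 4; a[22] = 44; a[23] = 30.
The sequence repeats with period 22.
So a[782] = a[1 + ((782-1) mod 22)] = a[12] = 10.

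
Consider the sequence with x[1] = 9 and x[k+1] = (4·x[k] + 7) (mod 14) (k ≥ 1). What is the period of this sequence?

3

We have x[1] = 9, x[2] = 1, x[3] = 11, x[4] = 9.
Since x[4] = x[1] = 9, the sequence is periodic with period 3.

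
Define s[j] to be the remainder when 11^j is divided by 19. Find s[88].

Computing terms: s[1] = 11, s[2] = 7, s[3] = 1, s[4] = 11.
The sequence repeats with period 3.
(88 - 1) mod 3 = 0, so s[88] = s[1] = 11.

11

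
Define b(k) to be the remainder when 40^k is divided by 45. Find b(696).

10

Listing terms: b(0) = 1; b(1) = 40; b(2) = 25; b(3) = 10; b(4) = 40.
Since b(4) = b(1) = 40, the sequence is eventually periodic: after a pre-period of length 1 it cycles with period 3.
For k ≥ 1, b(k) depends only on (k - 1) mod 3. (696 - 1) mod 3 = 2, so b(696) = b(3) = 10.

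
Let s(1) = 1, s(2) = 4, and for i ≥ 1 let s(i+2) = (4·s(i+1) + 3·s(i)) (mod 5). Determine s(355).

3

s(1) = 1,  s(2) = 4,  s(3) = 4,  s(4) = 3,  s(5) = 4,  s(6) = 0,  s(7) = 2,  s(8) = 3,  s(9) = 3,  s(10) = 1,  s(11) = 3,  s(12) = 0,  s(13) = 4,  s(14) = 1,  s(15) = 1,  s(16) = 2,  s(17) = 1,  s(18) = 0,  s(19) = 3,  s(20) = 2,  s(21) = 2,  s(22) = 4,  s(23) = 2,  s(24) = 0,  s(25) = 1,  s(26) = 4.
Since (s(25), s(26)) = (s(1), s(2)) = (1, 4) (two consecutive terms determine the rest), the sequence is periodic with period 24.
So s(355) = s(1 + ((355-1) mod 24)) = s(19) = 3.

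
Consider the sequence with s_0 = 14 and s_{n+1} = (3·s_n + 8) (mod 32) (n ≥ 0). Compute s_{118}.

30

We have s_0 = 14; s_1 = 18; s_2 = 30; s_3 = 2; s_4 = 14.
The sequence repeats with period 4.
So s_{118} = s_{0 + ((118-0) mod 4)} = s_2 = 30.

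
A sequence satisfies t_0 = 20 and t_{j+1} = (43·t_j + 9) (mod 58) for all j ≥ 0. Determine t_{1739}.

55

t_0 = 20; t_1 = 57; t_2 = 24; t_3 = 55; t_4 = 54; t_5 = 11; t_6 = 18; t_7 = 29; t_8 = 38; t_9 = 19; t_{10} = 14; t_{11} = 31; t_{12} = 8; t_{13} = 5; t_{14} = 50; t_{15} = 13; t_{16} = 46; t_{17} = 15; t_{18} = 16; t_{19} = 1; t_{20} = 52; t_{21} = 41; t_{22} = 32; t_{23} = 51; t_{24} = 56; t_{25} = 39; t_{26} = 4; t_{27} = 7; t_{28} = 20.
The sequence repeats with period 28.
(1739 - 0) mod 28 = 3, so t_{1739} = t_3 = 55.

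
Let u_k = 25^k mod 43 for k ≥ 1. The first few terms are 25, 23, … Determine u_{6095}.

24

We have u_1 = 25, u_2 = 23, u_3 = 16, u_4 = 13, u_5 = 24, u_6 = 41, u_7 = 36, u_8 = 40, u_9 = 11, u_{10} = 17, u_{11} = 38, u_{12} = 4, u_{13} = 14, u_{14} = 6, u_{15} = 21, u_{16} = 9, u_{17} = 10, u_{18} = 35, u_{19} = 15, u_{20} = 31, u_{21} = 1, u_{22} = 25.
The sequence repeats with period 21.
So u_{6095} = u_{1 + ((6095-1) mod 21)} = u_5 = 24.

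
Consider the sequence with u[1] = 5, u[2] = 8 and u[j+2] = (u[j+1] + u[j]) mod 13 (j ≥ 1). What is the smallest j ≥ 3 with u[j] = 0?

u[1] = 5, u[2] = 8, u[3] = 0, u[4] = 8, u[5] = 8, u[6] = 3, u[7] = 11, u[8] = 1, u[9] = 12, u[10] = 0, u[11] = 12, u[12] = 12, u[13] = 11, u[14] = 10, u[15] = 8, u[16] = 5, u[17] = 0, u[18] = 5, u[19] = 5, u[20] = 10, u[21] = 2, u[22] = 12, u[23] = 1, u[24] = 0, u[25] = 1, u[26] = 1, u[27] = 2, u[28] = 3, u[29] = 5, u[30] = 8.
Since (u[29], u[30]) = (u[1], u[2]) = (5, 8) (two consecutive terms determine the rest), the sequence is periodic with period 28.
The value 0 first appears (with j ≥ 3) at u[3].

3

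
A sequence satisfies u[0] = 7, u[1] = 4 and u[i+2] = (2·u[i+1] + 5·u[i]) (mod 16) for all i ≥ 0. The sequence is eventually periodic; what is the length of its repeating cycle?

16

Computing terms: u[0] = 7,  u[1] = 4,  u[2] = 11,  u[3] = 10,  u[4] = 11,  u[5] = 8,  u[6] = 7,  u[7] = 6,  u[8] = 15,  u[9] = 12,  u[10] = 3,  u[11] = 2,  u[12] = 3,  u[13] = 0,  u[14] = 15,  u[15] = 14,  u[16] = 7,  u[17] = 4.
The sequence repeats with period 16.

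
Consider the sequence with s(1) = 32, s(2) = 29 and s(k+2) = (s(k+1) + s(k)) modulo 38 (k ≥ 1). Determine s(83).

23

Computing terms: s(1) = 32; s(2) = 29; s(3) = 23; s(4) = 14; s(5) = 37; s(6) = 13; s(7) = 12; s(8) = 25; s(9) = 37; s(10) = 24; s(11) = 23; s(12) = 9; s(13) = 32; s(14) = 3; s(15) = 35; s(16) = 0; s(17) = 35; s(18) = 35; s(19) = 32; s(20) = 29.
The sequence repeats with period 18.
So s(83) = s(1 + ((83-1) mod 18)) = s(11) = 23.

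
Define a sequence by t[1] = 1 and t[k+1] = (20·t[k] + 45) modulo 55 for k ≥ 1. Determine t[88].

Listing terms: t[1] = 1,  t[2] = 10,  t[3] = 25,  t[4] = 50,  t[5] = 0,  t[6] = 45,  t[7] = 10.
Since t[7] = t[2] = 10, the sequence is eventually periodic: after a pre-period of length 1 it cycles with period 5.
For k ≥ 2, t[k] depends only on (k - 2) mod 5. (88 - 2) mod 5 = 1, so t[88] = t[3] = 25.

25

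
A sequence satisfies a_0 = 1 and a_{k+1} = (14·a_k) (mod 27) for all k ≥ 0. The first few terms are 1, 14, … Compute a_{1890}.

Listing terms: a_0 = 1; a_1 = 14; a_2 = 7; a_3 = 17; a_4 = 22; a_5 = 11; a_6 = 19; a_7 = 23; a_8 = 25; a_9 = 26; a_{10} = 13; a_{11} = 20; a_{12} = 10; a_{13} = 5; a_{14} = 16; a_{15} = 8; a_{16} = 4; a_{17} = 2; a_{18} = 1.
The sequence repeats with period 18.
So a_{1890} = a_{0 + ((1890-0) mod 18)} = a_0 = 1.

1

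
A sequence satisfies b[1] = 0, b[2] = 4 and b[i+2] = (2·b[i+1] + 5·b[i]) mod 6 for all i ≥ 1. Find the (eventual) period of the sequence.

3

Computing terms: b[1] = 0, b[2] = 4, b[3] = 2, b[4] = 0, b[5] = 4.
Since (b[4], b[5]) = (b[1], b[2]) = (0, 4) (two consecutive terms determine the rest), the sequence is periodic with period 3.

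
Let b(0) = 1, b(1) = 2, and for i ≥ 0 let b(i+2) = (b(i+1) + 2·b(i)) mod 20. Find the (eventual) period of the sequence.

4

We have b(0) = 1,  b(1) = 2,  b(2) = 4,  b(3) = 8,  b(4) = 16,  b(5) = 12,  b(6) = 4,  b(7) = 8.
Since (b(6), b(7)) = (b(2), b(3)) = (4, 8) (two consecutive terms determine the rest), the sequence is eventually periodic: after a pre-period of length 2 it cycles with period 4.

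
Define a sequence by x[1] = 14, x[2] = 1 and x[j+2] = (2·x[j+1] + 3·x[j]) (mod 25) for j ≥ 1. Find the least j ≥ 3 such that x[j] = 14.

We have x[1] = 14; x[2] = 1; x[3] = 19; x[4] = 16; x[5] = 14; x[6] = 1.
Since (x[5], x[6]) = (x[1], x[2]) = (14, 1) (two consecutive terms determine the rest), the sequence is periodic with period 4.
The value 14 next appears (with j ≥ 3) at x[5].

5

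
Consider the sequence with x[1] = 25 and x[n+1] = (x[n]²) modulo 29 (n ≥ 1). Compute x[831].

Listing terms: x[1] = 25,  x[2] = 16,  x[3] = 24,  x[4] = 25.
Since x[4] = x[1] = 25, the sequence is periodic with period 3.
So x[831] = x[1 + ((831-1) mod 3)] = x[3] = 24.

24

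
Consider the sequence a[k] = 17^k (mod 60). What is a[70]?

49

Computing terms: a[0] = 1, a[1] = 17, a[2] = 49, a[3] = 53, a[4] = 1.
Since a[4] = a[0] = 1, the sequence is periodic with period 4.
(70 - 0) mod 4 = 2, so a[70] = a[2] = 49.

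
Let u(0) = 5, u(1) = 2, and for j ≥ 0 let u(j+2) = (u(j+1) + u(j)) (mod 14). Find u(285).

u(0) = 5,  u(1) = 2,  u(2) = 7,  u(3) = 9,  u(4) = 2,  u(5) = 11,  u(6) = 13,  u(7) = 10,  u(8) = 9,  u(9) = 5,  u(10) = 0,  u(11) = 5,  u(12) = 5,  u(13) = 10,  u(14) = 1,  u(15) = 11,  u(16) = 12,  u(17) = 9,  u(18) = 7,  u(19) = 2,  u(20) = 9,  u(21) = 11,  u(22) = 6,  u(23) = 3,  u(24) = 9,  u(25) = 12,  u(26) = 7,  u(27) = 5,  u(28) = 12,  u(29) = 3,  u(30) = 1,  u(31) = 4,  u(32) = 5,  u(33) = 9,  u(34) = 0,  u(35) = 9,  u(36) = 9,  u(37) = 4,  u(38) = 13,  u(39) = 3,  u(40) = 2,  u(41) = 5,  u(42) = 7,  u(43) = 12,  u(44) = 5,  u(45) = 3,  u(46) = 8,  u(47) = 11,  u(48) = 5,  u(49) = 2.
Since (u(48), u(49)) = (u(0), u(1)) = (5, 2) (two consecutive terms determine the rest), the sequence is periodic with period 48.
(285 - 0) mod 48 = 45, so u(285) = u(45) = 3.

3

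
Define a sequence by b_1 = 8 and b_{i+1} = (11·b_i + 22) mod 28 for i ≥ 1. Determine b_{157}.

Listing terms: b_1 = 8; b_2 = 26; b_3 = 0; b_4 = 22; b_5 = 12; b_6 = 14; b_7 = 8.
The sequence repeats with period 6.
(157 - 1) mod 6 = 0, so b_{157} = b_1 = 8.

8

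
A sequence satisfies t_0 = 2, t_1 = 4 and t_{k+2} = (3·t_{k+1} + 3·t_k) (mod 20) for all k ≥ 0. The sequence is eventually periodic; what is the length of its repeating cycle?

12

We have t_0 = 2, t_1 = 4, t_2 = 18, t_3 = 6, t_4 = 12, t_5 = 14, t_6 = 18, t_7 = 16, t_8 = 2, t_9 = 14, t_{10} = 8, t_{11} = 6, t_{12} = 2, t_{13} = 4.
Since (t_{12}, t_{13}) = (t_0, t_1) = (2, 4) (two consecutive terms determine the rest), the sequence is periodic with period 12.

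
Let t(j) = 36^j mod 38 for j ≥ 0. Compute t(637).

24

Listing terms: t(0) = 1; t(1) = 36; t(2) = 4; t(3) = 30; t(4) = 16; t(5) = 6; t(6) = 26; t(7) = 24; t(8) = 28; t(9) = 20; t(10) = 36.
Since t(10) = t(1) = 36, the sequence is eventually periodic: after a pre-period of length 1 it cycles with period 9.
For j ≥ 1, t(j) depends only on (j - 1) mod 9. (637 - 1) mod 9 = 6, so t(637) = t(7) = 24.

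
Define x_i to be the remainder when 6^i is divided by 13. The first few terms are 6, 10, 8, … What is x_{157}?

6

We have x_1 = 6, x_2 = 10, x_3 = 8, x_4 = 9, x_5 = 2, x_6 = 12, x_7 = 7, x_8 = 3, x_9 = 5, x_{10} = 4, x_{11} = 11, x_{12} = 1, x_{13} = 6.
Since x_{13} = x_1 = 6, the sequence is periodic with period 12.
So x_{157} = x_{1 + ((157-1) mod 12)} = x_1 = 6.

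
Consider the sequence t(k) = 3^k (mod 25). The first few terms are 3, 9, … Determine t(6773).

We have t(1) = 3, t(2) = 9, t(3) = 2, t(4) = 6, t(5) = 18, t(6) = 4, t(7) = 12, t(8) = 11, t(9) = 8, t(10) = 24, t(11) = 22, t(12) = 16, t(13) = 23, t(14) = 19, t(15) = 7, t(16) = 21, t(17) = 13, t(18) = 14, t(19) = 17, t(20) = 1, t(21) = 3.
Since t(21) = t(1) = 3, the sequence is periodic with period 20.
(6773 - 1) mod 20 = 12, so t(6773) = t(13) = 23.

23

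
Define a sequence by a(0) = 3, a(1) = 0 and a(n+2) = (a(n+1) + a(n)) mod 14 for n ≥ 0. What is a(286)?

6

Computing terms: a(0) = 3, a(1) = 0, a(2) = 3, a(3) = 3, a(4) = 6, a(5) = 9, a(6) = 1, a(7) = 10, a(8) = 11, a(9) = 7, a(10) = 4, a(11) = 11, a(12) = 1, a(13) = 12, a(14) = 13, a(15) = 11, a(16) = 10, a(17) = 7, a(18) = 3, a(19) = 10, a(20) = 13, a(21) = 9, a(22) = 8, a(23) = 3, a(24) = 11, a(25) = 0, a(26) = 11, a(27) = 11, a(28) = 8, a(29) = 5, a(30) = 13, a(31) = 4, a(32) = 3, a(33) = 7, a(34) = 10, a(35) = 3, a(36) = 13, a(37) = 2, a(38) = 1, a(39) = 3, a(40) = 4, a(41) = 7, a(42) = 11, a(43) = 4, a(44) = 1, a(45) = 5, a(46) = 6, a(47) = 11, a(48) = 3, a(49) = 0.
Since (a(48), a(49)) = (a(0), a(1)) = (3, 0) (two consecutive terms determine the rest), the sequence is periodic with period 48.
So a(286) = a(0 + ((286-0) mod 48)) = a(46) = 6.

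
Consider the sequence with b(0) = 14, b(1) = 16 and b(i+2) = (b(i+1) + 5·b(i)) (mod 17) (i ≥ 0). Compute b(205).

13

Listing terms: b(0) = 14; b(1) = 16; b(2) = 1; b(3) = 13; b(4) = 1; b(5) = 15; b(6) = 3; b(7) = 10; b(8) = 8; b(9) = 7; b(10) = 13; b(11) = 14; b(12) = 11; b(13) = 13; b(14) = 0; b(15) = 14; b(16) = 14; b(17) = 16.
Since (b(16), b(17)) = (b(0), b(1)) = (14, 16) (two consecutive terms determine the rest), the sequence is periodic with period 16.
(205 - 0) mod 16 = 13, so b(205) = b(13) = 13.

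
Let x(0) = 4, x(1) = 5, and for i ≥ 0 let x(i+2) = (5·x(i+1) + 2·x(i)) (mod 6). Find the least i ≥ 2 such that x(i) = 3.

2

Computing terms: x(0) = 4; x(1) = 5; x(2) = 3; x(3) = 1; x(4) = 5; x(5) = 3.
Since (x(4), x(5)) = (x(1), x(2)) = (5, 3) (two consecutive terms determine the rest), the sequence is eventually periodic: after a pre-period of length 1 it cycles with period 3.
The value 3 first appears (with i ≥ 2) at x(2).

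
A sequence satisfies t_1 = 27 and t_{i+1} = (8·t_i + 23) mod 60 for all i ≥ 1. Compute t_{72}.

23

t_1 = 27, t_2 = 59, t_3 = 15, t_4 = 23, t_5 = 27.
The sequence repeats with period 4.
(72 - 1) mod 4 = 3, so t_{72} = t_4 = 23.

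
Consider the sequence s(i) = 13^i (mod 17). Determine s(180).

1

We have s(0) = 1, s(1) = 13, s(2) = 16, s(3) = 4, s(4) = 1.
The sequence repeats with period 4.
So s(180) = s(0 + ((180-0) mod 4)) = s(0) = 1.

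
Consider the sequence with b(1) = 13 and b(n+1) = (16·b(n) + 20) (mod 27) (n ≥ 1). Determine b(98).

Listing terms: b(1) = 13,  b(2) = 12,  b(3) = 23,  b(4) = 10,  b(5) = 18,  b(6) = 11,  b(7) = 7,  b(8) = 24,  b(9) = 26,  b(10) = 4,  b(11) = 3,  b(12) = 14,  b(13) = 1,  b(14) = 9,  b(15) = 2,  b(16) = 25,  b(17) = 15,  b(18) = 17,  b(19) = 22,  b(20) = 21,  b(21) = 5,  b(22) = 19,  b(23) = 0,  b(24) = 20,  b(25) = 16,  b(26) = 6,  b(27) = 8,  b(28) = 13.
Since b(28) = b(1) = 13, the sequence is periodic with period 27.
(98 - 1) mod 27 = 16, so b(98) = b(17) = 15.

15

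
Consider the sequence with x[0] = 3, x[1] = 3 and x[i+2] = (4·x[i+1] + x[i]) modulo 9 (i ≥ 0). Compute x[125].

Listing terms: x[0] = 3, x[1] = 3, x[2] = 6, x[3] = 0, x[4] = 6, x[5] = 6, x[6] = 3, x[7] = 0, x[8] = 3, x[9] = 3.
Since (x[8], x[9]) = (x[0], x[1]) = (3, 3) (two consecutive terms determine the rest), the sequence is periodic with period 8.
(125 - 0) mod 8 = 5, so x[125] = x[5] = 6.

6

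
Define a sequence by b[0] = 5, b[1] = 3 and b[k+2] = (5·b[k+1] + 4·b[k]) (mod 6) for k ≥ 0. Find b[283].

1

Computing terms: b[0] = 5; b[1] = 3; b[2] = 5; b[3] = 1; b[4] = 1; b[5] = 3; b[6] = 1; b[7] = 5; b[8] = 5; b[9] = 3.
Since (b[8], b[9]) = (b[0], b[1]) = (5, 3) (two consecutive terms determine the rest), the sequence is periodic with period 8.
So b[283] = b[0 + ((283-0) mod 8)] = b[3] = 1.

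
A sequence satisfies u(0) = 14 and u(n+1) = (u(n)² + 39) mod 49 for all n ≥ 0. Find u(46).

We have u(0) = 14,  u(1) = 39,  u(2) = 41,  u(3) = 5,  u(4) = 15,  u(5) = 19,  u(6) = 8,  u(7) = 5.
Since u(7) = u(3) = 5, the sequence is eventually periodic: after a pre-period of length 3 it cycles with period 4.
For n ≥ 3, u(n) depends only on (n - 3) mod 4. (46 - 3) mod 4 = 3, so u(46) = u(6) = 8.

8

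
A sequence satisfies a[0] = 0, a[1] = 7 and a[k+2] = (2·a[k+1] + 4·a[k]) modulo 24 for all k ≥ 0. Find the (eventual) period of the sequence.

Computing terms: a[0] = 0,  a[1] = 7,  a[2] = 14,  a[3] = 8,  a[4] = 0,  a[5] = 8,  a[6] = 16,  a[7] = 16,  a[8] = 0,  a[9] = 16,  a[10] = 8,  a[11] = 8,  a[12] = 0.
Since (a[11], a[12]) = (a[3], a[4]) = (8, 0) (two consecutive terms determine the rest), the sequence is eventually periodic: after a pre-period of length 3 it cycles with period 8.

8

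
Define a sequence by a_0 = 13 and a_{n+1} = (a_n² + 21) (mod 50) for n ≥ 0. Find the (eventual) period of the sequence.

a_0 = 13; a_1 = 40; a_2 = 21; a_3 = 12; a_4 = 15; a_5 = 46; a_6 = 37; a_7 = 40.
Since a_7 = a_1 = 40, the sequence is eventually periodic: after a pre-period of length 1 it cycles with period 6.

6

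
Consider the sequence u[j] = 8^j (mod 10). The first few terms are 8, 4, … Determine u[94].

We have u[1] = 8,  u[2] = 4,  u[3] = 2,  u[4] = 6,  u[5] = 8.
The sequence repeats with period 4.
So u[94] = u[1 + ((94-1) mod 4)] = u[2] = 4.

4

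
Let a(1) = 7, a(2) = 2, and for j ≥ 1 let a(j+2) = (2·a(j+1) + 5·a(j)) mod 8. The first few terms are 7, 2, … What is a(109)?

Listing terms: a(1) = 7, a(2) = 2, a(3) = 7, a(4) = 0, a(5) = 3, a(6) = 6, a(7) = 3, a(8) = 4, a(9) = 7, a(10) = 2.
Since (a(9), a(10)) = (a(1), a(2)) = (7, 2) (two consecutive terms determine the rest), the sequence is periodic with period 8.
(109 - 1) mod 8 = 4, so a(109) = a(5) = 3.

3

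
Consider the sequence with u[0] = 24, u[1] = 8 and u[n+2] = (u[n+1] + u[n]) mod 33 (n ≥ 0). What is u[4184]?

u[0] = 24, u[1] = 8, u[2] = 32, u[3] = 7, u[4] = 6, u[5] = 13, u[6] = 19, u[7] = 32, u[8] = 18, u[9] = 17, u[10] = 2, u[11] = 19, u[12] = 21, u[13] = 7, u[14] = 28, u[15] = 2, u[16] = 30, u[17] = 32, u[18] = 29, u[19] = 28, u[20] = 24, u[21] = 19, u[22] = 10, u[23] = 29, u[24] = 6, u[25] = 2, u[26] = 8, u[27] = 10, u[28] = 18, u[29] = 28, u[30] = 13, u[31] = 8, u[32] = 21, u[33] = 29, u[34] = 17, u[35] = 13, u[36] = 30, u[37] = 10, u[38] = 7, u[39] = 17, u[40] = 24, u[41] = 8.
The sequence repeats with period 40.
So u[4184] = u[0 + ((4184-0) mod 40)] = u[24] = 6.

6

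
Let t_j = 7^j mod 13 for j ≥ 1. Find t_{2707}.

We have t_1 = 7,  t_2 = 10,  t_3 = 5,  t_4 = 9,  t_5 = 11,  t_6 = 12,  t_7 = 6,  t_8 = 3,  t_9 = 8,  t_{10} = 4,  t_{11} = 2,  t_{12} = 1,  t_{13} = 7.
The sequence repeats with period 12.
So t_{2707} = t_{1 + ((2707-1) mod 12)} = t_7 = 6.

6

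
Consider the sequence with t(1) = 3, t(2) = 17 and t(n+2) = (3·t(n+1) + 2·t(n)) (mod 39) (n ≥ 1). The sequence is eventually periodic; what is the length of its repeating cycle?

Computing terms: t(1) = 3, t(2) = 17, t(3) = 18, t(4) = 10, t(5) = 27, t(6) = 23, t(7) = 6, t(8) = 25, t(9) = 9, t(10) = 38, t(11) = 15, t(12) = 4, t(13) = 3, t(14) = 17.
Since (t(13), t(14)) = (t(1), t(2)) = (3, 17) (two consecutive terms determine the rest), the sequence is periodic with period 12.

12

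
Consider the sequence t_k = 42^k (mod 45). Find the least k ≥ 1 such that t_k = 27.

Listing terms: t_0 = 1; t_1 = 42; t_2 = 9; t_3 = 18; t_4 = 36; t_5 = 27; t_6 = 9.
Since t_6 = t_2 = 9, the sequence is eventually periodic: after a pre-period of length 2 it cycles with period 4.
The value 27 first appears (with k ≥ 1) at t_5.

5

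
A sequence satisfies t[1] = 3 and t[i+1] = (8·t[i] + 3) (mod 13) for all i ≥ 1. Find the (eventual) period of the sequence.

Listing terms: t[1] = 3,  t[2] = 1,  t[3] = 11,  t[4] = 0,  t[5] = 3.
The sequence repeats with period 4.

4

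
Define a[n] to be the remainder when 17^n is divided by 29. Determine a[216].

1

Listing terms: a[1] = 17,  a[2] = 28,  a[3] = 12,  a[4] = 1,  a[5] = 17.
The sequence repeats with period 4.
So a[216] = a[1 + ((216-1) mod 4)] = a[4] = 1.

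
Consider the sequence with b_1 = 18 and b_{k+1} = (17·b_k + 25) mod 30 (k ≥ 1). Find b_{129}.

We have b_1 = 18; b_2 = 1; b_3 = 12; b_4 = 19; b_5 = 18.
Since b_5 = b_1 = 18, the sequence is periodic with period 4.
So b_{129} = b_{1 + ((129-1) mod 4)} = b_1 = 18.

18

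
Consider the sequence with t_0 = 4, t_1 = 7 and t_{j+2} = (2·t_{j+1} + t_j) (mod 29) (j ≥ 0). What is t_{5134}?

12

Computing terms: t_0 = 4,  t_1 = 7,  t_2 = 18,  t_3 = 14,  t_4 = 17,  t_5 = 19,  t_6 = 26,  t_7 = 13,  t_8 = 23,  t_9 = 1,  t_{10} = 25,  t_{11} = 22,  t_{12} = 11,  t_{13} = 15,  t_{14} = 12,  t_{15} = 10,  t_{16} = 3,  t_{17} = 16,  t_{18} = 6,  t_{19} = 28,  t_{20} = 4,  t_{21} = 7.
Since (t_{20}, t_{21}) = (t_0, t_1) = (4, 7) (two consecutive terms determine the rest), the sequence is periodic with period 20.
So t_{5134} = t_{0 + ((5134-0) mod 20)} = t_{14} = 12.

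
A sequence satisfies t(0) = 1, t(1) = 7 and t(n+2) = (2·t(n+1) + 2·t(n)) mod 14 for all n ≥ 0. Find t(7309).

6

We have t(0) = 1; t(1) = 7; t(2) = 2; t(3) = 4; t(4) = 12; t(5) = 4; t(6) = 4; t(7) = 2; t(8) = 12; t(9) = 0; t(10) = 10; t(11) = 6; t(12) = 4; t(13) = 6; t(14) = 6; t(15) = 10; t(16) = 4; t(17) = 0; t(18) = 8; t(19) = 2; t(20) = 6; t(21) = 2; t(22) = 2; t(23) = 8; t(24) = 6; t(25) = 0; t(26) = 12; t(27) = 10; t(28) = 2; t(29) = 10; t(30) = 10; t(31) = 12; t(32) = 2; t(33) = 0; t(34) = 4; t(35) = 8; t(36) = 10; t(37) = 8; t(38) = 8; t(39) = 4; t(40) = 10; t(41) = 0; t(42) = 6; t(43) = 12; t(44) = 8; t(45) = 12; t(46) = 12; t(47) = 6; t(48) = 8; t(49) = 0; t(50) = 2; t(51) = 4.
Since (t(50), t(51)) = (t(2), t(3)) = (2, 4) (two consecutive terms determine the rest), the sequence is eventually periodic: after a pre-period of length 2 it cycles with period 48.
For n ≥ 2, t(n) depends only on (n - 2) mod 48. (7309 - 2) mod 48 = 11, so t(7309) = t(13) = 6.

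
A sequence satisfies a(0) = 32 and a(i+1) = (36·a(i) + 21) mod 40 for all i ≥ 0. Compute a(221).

33

We have a(0) = 32,  a(1) = 13,  a(2) = 9,  a(3) = 25,  a(4) = 1,  a(5) = 17,  a(6) = 33,  a(7) = 9.
Since a(7) = a(2) = 9, the sequence is eventually periodic: after a pre-period of length 2 it cycles with period 5.
For i ≥ 2, a(i) depends only on (i - 2) mod 5. (221 - 2) mod 5 = 4, so a(221) = a(6) = 33.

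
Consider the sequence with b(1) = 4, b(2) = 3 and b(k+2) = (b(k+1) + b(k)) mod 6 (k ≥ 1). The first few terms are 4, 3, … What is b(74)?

We have b(1) = 4,  b(2) = 3,  b(3) = 1,  b(4) = 4,  b(5) = 5,  b(6) = 3,  b(7) = 2,  b(8) = 5,  b(9) = 1,  b(10) = 0,  b(11) = 1,  b(12) = 1,  b(13) = 2,  b(14) = 3,  b(15) = 5,  b(16) = 2,  b(17) = 1,  b(18) = 3,  b(19) = 4,  b(20) = 1,  b(21) = 5,  b(22) = 0,  b(23) = 5,  b(24) = 5,  b(25) = 4,  b(26) = 3.
The sequence repeats with period 24.
(74 - 1) mod 24 = 1, so b(74) = b(2) = 3.

3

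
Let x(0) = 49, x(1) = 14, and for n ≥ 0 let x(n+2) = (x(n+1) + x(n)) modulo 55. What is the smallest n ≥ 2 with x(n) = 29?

Listing terms: x(0) = 49,  x(1) = 14,  x(2) = 8,  x(3) = 22,  x(4) = 30,  x(5) = 52,  x(6) = 27,  x(7) = 24,  x(8) = 51,  x(9) = 20,  x(10) = 16,  x(11) = 36,  x(12) = 52,  x(13) = 33,  x(14) = 30,  x(15) = 8,  x(16) = 38,  x(17) = 46,  x(18) = 29,  x(19) = 20,  x(20) = 49,  x(21) = 14.
Since (x(20), x(21)) = (x(0), x(1)) = (49, 14) (two consecutive terms determine the rest), the sequence is periodic with period 20.
The value 29 first appears (with n ≥ 2) at x(18).

18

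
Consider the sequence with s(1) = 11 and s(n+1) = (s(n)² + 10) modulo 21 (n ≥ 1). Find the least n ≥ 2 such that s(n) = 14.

s(1) = 11,  s(2) = 5,  s(3) = 14,  s(4) = 17,  s(5) = 5.
Since s(5) = s(2) = 5, the sequence is eventually periodic: after a pre-period of length 1 it cycles with period 3.
The value 14 first appears (with n ≥ 2) at s(3).

3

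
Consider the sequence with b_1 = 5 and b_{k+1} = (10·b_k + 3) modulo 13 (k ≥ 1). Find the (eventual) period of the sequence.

b_1 = 5, b_2 = 1, b_3 = 0, b_4 = 3, b_5 = 7, b_6 = 8, b_7 = 5.
Since b_7 = b_1 = 5, the sequence is periodic with period 6.

6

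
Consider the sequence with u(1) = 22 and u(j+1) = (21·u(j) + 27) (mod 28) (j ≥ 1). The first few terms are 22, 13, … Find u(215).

20

We have u(1) = 22,  u(2) = 13,  u(3) = 20,  u(4) = 27,  u(5) = 6,  u(6) = 13.
Since u(6) = u(2) = 13, the sequence is eventually periodic: after a pre-period of length 1 it cycles with period 4.
For j ≥ 2, u(j) depends only on (j - 2) mod 4. (215 - 2) mod 4 = 1, so u(215) = u(3) = 20.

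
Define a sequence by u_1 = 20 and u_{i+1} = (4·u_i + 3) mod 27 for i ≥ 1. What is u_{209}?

We have u_1 = 20, u_2 = 2, u_3 = 11, u_4 = 20.
Since u_4 = u_1 = 20, the sequence is periodic with period 3.
So u_{209} = u_{1 + ((209-1) mod 3)} = u_2 = 2.

2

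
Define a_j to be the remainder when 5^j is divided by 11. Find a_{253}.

4

a_1 = 5; a_2 = 3; a_3 = 4; a_4 = 9; a_5 = 1; a_6 = 5.
The sequence repeats with period 5.
So a_{253} = a_{1 + ((253-1) mod 5)} = a_3 = 4.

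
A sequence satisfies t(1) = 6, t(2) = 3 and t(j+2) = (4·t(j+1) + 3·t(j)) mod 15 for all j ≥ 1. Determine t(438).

Listing terms: t(1) = 6, t(2) = 3, t(3) = 0, t(4) = 9, t(5) = 6, t(6) = 6, t(7) = 12, t(8) = 6, t(9) = 0, t(10) = 3, t(11) = 12, t(12) = 12, t(13) = 9, t(14) = 12, t(15) = 0, t(16) = 6, t(17) = 9, t(18) = 9, t(19) = 3, t(20) = 9, t(21) = 0, t(22) = 12, t(23) = 3, t(24) = 3, t(25) = 6, t(26) = 3.
The sequence repeats with period 24.
So t(438) = t(1 + ((438-1) mod 24)) = t(6) = 6.

6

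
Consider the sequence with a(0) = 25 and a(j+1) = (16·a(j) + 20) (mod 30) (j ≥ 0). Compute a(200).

20

Computing terms: a(0) = 25,  a(1) = 0,  a(2) = 20,  a(3) = 10,  a(4) = 0.
Since a(4) = a(1) = 0, the sequence is eventually periodic: after a pre-period of length 1 it cycles with period 3.
For j ≥ 1, a(j) depends only on (j - 1) mod 3. (200 - 1) mod 3 = 1, so a(200) = a(2) = 20.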